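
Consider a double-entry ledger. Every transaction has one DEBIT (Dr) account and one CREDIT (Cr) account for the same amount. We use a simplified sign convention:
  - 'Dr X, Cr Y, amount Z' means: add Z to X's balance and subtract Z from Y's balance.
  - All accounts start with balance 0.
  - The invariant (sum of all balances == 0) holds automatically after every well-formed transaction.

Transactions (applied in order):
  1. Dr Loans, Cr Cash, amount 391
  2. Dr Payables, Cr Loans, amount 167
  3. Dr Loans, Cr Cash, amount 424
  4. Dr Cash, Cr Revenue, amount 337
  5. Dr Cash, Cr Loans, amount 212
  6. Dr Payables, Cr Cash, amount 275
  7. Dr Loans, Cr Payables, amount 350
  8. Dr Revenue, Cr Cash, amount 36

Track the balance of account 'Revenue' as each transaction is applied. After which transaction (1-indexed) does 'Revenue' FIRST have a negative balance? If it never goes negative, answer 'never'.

Answer: 4

Derivation:
After txn 1: Revenue=0
After txn 2: Revenue=0
After txn 3: Revenue=0
After txn 4: Revenue=-337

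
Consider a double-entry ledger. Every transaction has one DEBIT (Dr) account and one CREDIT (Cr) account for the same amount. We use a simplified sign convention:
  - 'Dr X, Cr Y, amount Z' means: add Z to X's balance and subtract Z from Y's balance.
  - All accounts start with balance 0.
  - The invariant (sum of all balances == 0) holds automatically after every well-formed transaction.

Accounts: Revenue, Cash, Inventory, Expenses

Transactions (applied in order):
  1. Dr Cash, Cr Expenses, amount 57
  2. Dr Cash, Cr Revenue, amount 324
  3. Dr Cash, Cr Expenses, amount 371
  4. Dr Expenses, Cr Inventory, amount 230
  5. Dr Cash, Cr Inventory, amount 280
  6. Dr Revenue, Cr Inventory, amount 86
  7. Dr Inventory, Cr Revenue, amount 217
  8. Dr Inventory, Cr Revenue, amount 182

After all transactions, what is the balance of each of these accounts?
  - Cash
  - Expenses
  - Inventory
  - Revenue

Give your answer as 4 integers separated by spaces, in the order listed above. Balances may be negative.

Answer: 1032 -198 -197 -637

Derivation:
After txn 1 (Dr Cash, Cr Expenses, amount 57): Cash=57 Expenses=-57
After txn 2 (Dr Cash, Cr Revenue, amount 324): Cash=381 Expenses=-57 Revenue=-324
After txn 3 (Dr Cash, Cr Expenses, amount 371): Cash=752 Expenses=-428 Revenue=-324
After txn 4 (Dr Expenses, Cr Inventory, amount 230): Cash=752 Expenses=-198 Inventory=-230 Revenue=-324
After txn 5 (Dr Cash, Cr Inventory, amount 280): Cash=1032 Expenses=-198 Inventory=-510 Revenue=-324
After txn 6 (Dr Revenue, Cr Inventory, amount 86): Cash=1032 Expenses=-198 Inventory=-596 Revenue=-238
After txn 7 (Dr Inventory, Cr Revenue, amount 217): Cash=1032 Expenses=-198 Inventory=-379 Revenue=-455
After txn 8 (Dr Inventory, Cr Revenue, amount 182): Cash=1032 Expenses=-198 Inventory=-197 Revenue=-637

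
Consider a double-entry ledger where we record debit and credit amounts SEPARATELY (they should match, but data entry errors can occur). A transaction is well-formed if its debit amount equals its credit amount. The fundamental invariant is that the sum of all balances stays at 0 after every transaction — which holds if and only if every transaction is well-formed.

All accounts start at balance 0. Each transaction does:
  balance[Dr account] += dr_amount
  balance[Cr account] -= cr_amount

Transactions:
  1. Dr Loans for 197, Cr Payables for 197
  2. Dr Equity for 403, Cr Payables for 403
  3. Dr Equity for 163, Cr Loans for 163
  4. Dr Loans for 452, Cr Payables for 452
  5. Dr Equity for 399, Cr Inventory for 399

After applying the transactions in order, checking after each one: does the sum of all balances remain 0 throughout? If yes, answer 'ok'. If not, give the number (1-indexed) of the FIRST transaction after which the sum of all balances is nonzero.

After txn 1: dr=197 cr=197 sum_balances=0
After txn 2: dr=403 cr=403 sum_balances=0
After txn 3: dr=163 cr=163 sum_balances=0
After txn 4: dr=452 cr=452 sum_balances=0
After txn 5: dr=399 cr=399 sum_balances=0

Answer: ok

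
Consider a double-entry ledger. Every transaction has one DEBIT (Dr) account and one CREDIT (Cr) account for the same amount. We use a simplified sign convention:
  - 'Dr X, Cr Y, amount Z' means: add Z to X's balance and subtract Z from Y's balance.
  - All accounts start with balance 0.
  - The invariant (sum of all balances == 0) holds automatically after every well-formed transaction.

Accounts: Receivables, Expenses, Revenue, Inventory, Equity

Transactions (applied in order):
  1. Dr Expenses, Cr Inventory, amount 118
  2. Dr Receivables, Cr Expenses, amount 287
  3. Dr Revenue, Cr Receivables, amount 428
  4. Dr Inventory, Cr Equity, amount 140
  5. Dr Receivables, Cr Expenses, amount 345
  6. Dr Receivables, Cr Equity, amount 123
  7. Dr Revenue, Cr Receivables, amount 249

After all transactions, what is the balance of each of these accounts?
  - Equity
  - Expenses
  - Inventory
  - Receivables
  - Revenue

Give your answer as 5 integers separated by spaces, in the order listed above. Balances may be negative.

Answer: -263 -514 22 78 677

Derivation:
After txn 1 (Dr Expenses, Cr Inventory, amount 118): Expenses=118 Inventory=-118
After txn 2 (Dr Receivables, Cr Expenses, amount 287): Expenses=-169 Inventory=-118 Receivables=287
After txn 3 (Dr Revenue, Cr Receivables, amount 428): Expenses=-169 Inventory=-118 Receivables=-141 Revenue=428
After txn 4 (Dr Inventory, Cr Equity, amount 140): Equity=-140 Expenses=-169 Inventory=22 Receivables=-141 Revenue=428
After txn 5 (Dr Receivables, Cr Expenses, amount 345): Equity=-140 Expenses=-514 Inventory=22 Receivables=204 Revenue=428
After txn 6 (Dr Receivables, Cr Equity, amount 123): Equity=-263 Expenses=-514 Inventory=22 Receivables=327 Revenue=428
After txn 7 (Dr Revenue, Cr Receivables, amount 249): Equity=-263 Expenses=-514 Inventory=22 Receivables=78 Revenue=677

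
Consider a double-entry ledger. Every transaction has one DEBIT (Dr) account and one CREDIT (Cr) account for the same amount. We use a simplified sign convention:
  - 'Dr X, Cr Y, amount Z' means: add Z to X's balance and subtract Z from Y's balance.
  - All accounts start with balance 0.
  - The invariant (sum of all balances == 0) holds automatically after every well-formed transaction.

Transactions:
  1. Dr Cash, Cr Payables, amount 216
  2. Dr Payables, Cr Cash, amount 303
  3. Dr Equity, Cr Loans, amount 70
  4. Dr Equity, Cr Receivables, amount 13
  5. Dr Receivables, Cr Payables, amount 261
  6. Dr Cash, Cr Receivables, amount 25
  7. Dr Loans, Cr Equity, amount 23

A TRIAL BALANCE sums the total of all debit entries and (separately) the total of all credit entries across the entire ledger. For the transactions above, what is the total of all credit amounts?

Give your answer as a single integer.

Txn 1: credit+=216
Txn 2: credit+=303
Txn 3: credit+=70
Txn 4: credit+=13
Txn 5: credit+=261
Txn 6: credit+=25
Txn 7: credit+=23
Total credits = 911

Answer: 911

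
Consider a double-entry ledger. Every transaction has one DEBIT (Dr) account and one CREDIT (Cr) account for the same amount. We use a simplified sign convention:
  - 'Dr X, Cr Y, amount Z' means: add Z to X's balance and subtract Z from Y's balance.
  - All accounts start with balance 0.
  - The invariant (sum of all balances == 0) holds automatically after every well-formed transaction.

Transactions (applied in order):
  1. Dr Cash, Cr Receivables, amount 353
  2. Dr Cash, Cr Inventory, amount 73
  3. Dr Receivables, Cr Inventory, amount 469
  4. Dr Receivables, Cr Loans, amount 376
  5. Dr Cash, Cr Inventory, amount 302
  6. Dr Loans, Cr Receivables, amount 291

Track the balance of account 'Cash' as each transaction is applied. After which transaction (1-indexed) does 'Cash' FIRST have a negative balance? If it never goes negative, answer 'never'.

Answer: never

Derivation:
After txn 1: Cash=353
After txn 2: Cash=426
After txn 3: Cash=426
After txn 4: Cash=426
After txn 5: Cash=728
After txn 6: Cash=728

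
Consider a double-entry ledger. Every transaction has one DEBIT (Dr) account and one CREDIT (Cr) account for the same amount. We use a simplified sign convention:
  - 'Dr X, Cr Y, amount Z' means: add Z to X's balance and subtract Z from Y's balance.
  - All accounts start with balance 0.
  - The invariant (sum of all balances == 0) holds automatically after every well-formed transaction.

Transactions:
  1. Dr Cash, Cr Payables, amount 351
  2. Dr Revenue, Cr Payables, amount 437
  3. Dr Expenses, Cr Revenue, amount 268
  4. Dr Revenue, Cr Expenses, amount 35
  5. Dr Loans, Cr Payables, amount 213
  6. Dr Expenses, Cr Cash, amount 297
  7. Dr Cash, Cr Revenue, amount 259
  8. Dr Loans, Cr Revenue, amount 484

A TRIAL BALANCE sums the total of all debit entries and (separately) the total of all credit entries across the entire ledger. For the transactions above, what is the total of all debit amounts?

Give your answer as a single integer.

Txn 1: debit+=351
Txn 2: debit+=437
Txn 3: debit+=268
Txn 4: debit+=35
Txn 5: debit+=213
Txn 6: debit+=297
Txn 7: debit+=259
Txn 8: debit+=484
Total debits = 2344

Answer: 2344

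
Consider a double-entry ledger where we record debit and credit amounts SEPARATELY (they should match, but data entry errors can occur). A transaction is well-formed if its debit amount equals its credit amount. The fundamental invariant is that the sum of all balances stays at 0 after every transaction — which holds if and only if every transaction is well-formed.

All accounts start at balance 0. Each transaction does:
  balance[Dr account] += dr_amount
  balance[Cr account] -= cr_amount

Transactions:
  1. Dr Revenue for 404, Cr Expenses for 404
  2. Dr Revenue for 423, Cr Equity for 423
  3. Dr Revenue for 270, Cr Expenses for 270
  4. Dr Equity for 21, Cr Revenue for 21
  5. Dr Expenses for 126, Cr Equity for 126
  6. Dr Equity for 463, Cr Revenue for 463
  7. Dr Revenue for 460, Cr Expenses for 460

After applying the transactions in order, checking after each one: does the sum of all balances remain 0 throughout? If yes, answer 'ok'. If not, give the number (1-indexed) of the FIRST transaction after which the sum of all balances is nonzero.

Answer: ok

Derivation:
After txn 1: dr=404 cr=404 sum_balances=0
After txn 2: dr=423 cr=423 sum_balances=0
After txn 3: dr=270 cr=270 sum_balances=0
After txn 4: dr=21 cr=21 sum_balances=0
After txn 5: dr=126 cr=126 sum_balances=0
After txn 6: dr=463 cr=463 sum_balances=0
After txn 7: dr=460 cr=460 sum_balances=0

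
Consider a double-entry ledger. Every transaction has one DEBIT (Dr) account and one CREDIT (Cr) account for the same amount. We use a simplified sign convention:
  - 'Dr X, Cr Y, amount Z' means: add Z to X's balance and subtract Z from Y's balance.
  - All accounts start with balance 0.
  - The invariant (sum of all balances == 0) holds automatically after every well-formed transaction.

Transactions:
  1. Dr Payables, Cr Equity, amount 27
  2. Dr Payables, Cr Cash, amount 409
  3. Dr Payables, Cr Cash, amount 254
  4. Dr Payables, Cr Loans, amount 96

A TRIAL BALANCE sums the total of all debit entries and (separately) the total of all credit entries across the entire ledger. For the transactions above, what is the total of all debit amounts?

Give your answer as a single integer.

Answer: 786

Derivation:
Txn 1: debit+=27
Txn 2: debit+=409
Txn 3: debit+=254
Txn 4: debit+=96
Total debits = 786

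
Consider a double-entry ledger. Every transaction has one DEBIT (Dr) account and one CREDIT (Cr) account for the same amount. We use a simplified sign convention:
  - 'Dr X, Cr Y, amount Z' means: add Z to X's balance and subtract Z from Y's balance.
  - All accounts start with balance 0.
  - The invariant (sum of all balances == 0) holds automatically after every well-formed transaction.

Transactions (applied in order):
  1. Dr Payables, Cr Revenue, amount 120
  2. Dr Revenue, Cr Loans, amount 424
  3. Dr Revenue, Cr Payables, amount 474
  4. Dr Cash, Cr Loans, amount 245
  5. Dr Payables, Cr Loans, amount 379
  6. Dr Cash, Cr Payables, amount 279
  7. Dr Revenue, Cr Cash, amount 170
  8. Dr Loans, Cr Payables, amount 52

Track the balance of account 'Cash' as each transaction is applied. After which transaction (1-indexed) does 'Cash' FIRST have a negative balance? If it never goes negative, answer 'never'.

After txn 1: Cash=0
After txn 2: Cash=0
After txn 3: Cash=0
After txn 4: Cash=245
After txn 5: Cash=245
After txn 6: Cash=524
After txn 7: Cash=354
After txn 8: Cash=354

Answer: never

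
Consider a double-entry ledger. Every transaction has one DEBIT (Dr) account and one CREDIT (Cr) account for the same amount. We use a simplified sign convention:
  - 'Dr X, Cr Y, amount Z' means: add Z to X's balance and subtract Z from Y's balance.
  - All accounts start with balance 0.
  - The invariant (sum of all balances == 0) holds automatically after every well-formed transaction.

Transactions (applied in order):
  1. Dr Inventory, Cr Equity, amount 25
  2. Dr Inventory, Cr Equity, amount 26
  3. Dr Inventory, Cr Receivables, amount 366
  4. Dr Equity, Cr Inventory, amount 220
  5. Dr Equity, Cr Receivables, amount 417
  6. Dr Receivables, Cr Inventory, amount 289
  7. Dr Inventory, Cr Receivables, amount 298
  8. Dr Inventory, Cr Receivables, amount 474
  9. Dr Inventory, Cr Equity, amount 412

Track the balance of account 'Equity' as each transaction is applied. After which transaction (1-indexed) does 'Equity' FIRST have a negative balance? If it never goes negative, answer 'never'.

After txn 1: Equity=-25

Answer: 1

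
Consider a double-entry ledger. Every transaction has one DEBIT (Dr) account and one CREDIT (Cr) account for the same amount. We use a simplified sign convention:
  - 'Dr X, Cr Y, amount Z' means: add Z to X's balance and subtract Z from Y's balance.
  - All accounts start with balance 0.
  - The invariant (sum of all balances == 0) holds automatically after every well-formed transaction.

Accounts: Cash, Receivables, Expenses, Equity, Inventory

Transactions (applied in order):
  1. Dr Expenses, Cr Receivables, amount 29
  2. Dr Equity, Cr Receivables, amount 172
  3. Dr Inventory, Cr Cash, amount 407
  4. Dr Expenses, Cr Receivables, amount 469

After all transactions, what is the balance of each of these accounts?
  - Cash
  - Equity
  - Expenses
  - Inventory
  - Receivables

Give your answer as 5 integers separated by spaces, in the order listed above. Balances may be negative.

After txn 1 (Dr Expenses, Cr Receivables, amount 29): Expenses=29 Receivables=-29
After txn 2 (Dr Equity, Cr Receivables, amount 172): Equity=172 Expenses=29 Receivables=-201
After txn 3 (Dr Inventory, Cr Cash, amount 407): Cash=-407 Equity=172 Expenses=29 Inventory=407 Receivables=-201
After txn 4 (Dr Expenses, Cr Receivables, amount 469): Cash=-407 Equity=172 Expenses=498 Inventory=407 Receivables=-670

Answer: -407 172 498 407 -670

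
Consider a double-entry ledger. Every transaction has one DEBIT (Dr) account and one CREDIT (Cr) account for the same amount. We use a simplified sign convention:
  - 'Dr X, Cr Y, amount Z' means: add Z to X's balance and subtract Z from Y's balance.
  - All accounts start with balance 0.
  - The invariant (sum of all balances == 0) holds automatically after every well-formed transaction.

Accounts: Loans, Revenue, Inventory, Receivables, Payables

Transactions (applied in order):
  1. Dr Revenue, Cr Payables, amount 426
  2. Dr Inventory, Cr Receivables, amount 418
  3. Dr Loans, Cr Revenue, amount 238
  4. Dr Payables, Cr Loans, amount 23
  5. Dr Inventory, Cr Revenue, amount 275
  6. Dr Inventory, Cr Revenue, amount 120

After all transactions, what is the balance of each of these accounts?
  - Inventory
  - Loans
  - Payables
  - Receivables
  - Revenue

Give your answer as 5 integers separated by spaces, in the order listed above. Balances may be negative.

After txn 1 (Dr Revenue, Cr Payables, amount 426): Payables=-426 Revenue=426
After txn 2 (Dr Inventory, Cr Receivables, amount 418): Inventory=418 Payables=-426 Receivables=-418 Revenue=426
After txn 3 (Dr Loans, Cr Revenue, amount 238): Inventory=418 Loans=238 Payables=-426 Receivables=-418 Revenue=188
After txn 4 (Dr Payables, Cr Loans, amount 23): Inventory=418 Loans=215 Payables=-403 Receivables=-418 Revenue=188
After txn 5 (Dr Inventory, Cr Revenue, amount 275): Inventory=693 Loans=215 Payables=-403 Receivables=-418 Revenue=-87
After txn 6 (Dr Inventory, Cr Revenue, amount 120): Inventory=813 Loans=215 Payables=-403 Receivables=-418 Revenue=-207

Answer: 813 215 -403 -418 -207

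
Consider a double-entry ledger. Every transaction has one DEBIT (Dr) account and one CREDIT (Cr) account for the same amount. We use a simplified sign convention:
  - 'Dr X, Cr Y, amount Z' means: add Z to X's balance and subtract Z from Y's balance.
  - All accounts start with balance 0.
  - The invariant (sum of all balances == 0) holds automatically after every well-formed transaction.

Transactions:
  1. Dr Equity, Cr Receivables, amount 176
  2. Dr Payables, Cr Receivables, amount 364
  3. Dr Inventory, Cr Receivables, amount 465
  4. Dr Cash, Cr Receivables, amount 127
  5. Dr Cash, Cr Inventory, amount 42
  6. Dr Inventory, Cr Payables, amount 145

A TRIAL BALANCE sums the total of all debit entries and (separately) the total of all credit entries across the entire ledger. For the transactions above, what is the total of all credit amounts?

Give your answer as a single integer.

Answer: 1319

Derivation:
Txn 1: credit+=176
Txn 2: credit+=364
Txn 3: credit+=465
Txn 4: credit+=127
Txn 5: credit+=42
Txn 6: credit+=145
Total credits = 1319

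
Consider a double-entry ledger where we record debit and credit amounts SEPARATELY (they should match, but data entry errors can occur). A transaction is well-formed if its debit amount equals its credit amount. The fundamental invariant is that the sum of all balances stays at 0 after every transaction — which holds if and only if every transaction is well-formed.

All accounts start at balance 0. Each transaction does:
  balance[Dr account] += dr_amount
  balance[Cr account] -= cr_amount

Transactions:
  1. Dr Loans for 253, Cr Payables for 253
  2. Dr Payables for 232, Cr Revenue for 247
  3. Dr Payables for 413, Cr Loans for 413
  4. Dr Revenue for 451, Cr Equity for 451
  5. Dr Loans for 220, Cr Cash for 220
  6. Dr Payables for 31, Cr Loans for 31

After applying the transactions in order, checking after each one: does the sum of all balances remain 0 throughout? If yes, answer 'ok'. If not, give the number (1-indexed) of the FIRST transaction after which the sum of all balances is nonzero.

Answer: 2

Derivation:
After txn 1: dr=253 cr=253 sum_balances=0
After txn 2: dr=232 cr=247 sum_balances=-15
After txn 3: dr=413 cr=413 sum_balances=-15
After txn 4: dr=451 cr=451 sum_balances=-15
After txn 5: dr=220 cr=220 sum_balances=-15
After txn 6: dr=31 cr=31 sum_balances=-15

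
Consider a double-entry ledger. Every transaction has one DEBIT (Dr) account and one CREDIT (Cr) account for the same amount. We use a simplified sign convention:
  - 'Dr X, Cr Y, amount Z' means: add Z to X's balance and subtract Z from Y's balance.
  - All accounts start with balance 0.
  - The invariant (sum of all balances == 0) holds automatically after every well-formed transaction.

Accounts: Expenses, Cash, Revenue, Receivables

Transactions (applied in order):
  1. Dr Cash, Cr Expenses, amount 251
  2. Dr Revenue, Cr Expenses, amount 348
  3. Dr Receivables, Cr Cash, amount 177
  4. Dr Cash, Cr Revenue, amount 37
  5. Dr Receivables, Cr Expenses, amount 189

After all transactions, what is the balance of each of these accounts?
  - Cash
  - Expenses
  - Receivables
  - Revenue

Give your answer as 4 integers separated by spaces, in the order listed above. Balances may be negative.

Answer: 111 -788 366 311

Derivation:
After txn 1 (Dr Cash, Cr Expenses, amount 251): Cash=251 Expenses=-251
After txn 2 (Dr Revenue, Cr Expenses, amount 348): Cash=251 Expenses=-599 Revenue=348
After txn 3 (Dr Receivables, Cr Cash, amount 177): Cash=74 Expenses=-599 Receivables=177 Revenue=348
After txn 4 (Dr Cash, Cr Revenue, amount 37): Cash=111 Expenses=-599 Receivables=177 Revenue=311
After txn 5 (Dr Receivables, Cr Expenses, amount 189): Cash=111 Expenses=-788 Receivables=366 Revenue=311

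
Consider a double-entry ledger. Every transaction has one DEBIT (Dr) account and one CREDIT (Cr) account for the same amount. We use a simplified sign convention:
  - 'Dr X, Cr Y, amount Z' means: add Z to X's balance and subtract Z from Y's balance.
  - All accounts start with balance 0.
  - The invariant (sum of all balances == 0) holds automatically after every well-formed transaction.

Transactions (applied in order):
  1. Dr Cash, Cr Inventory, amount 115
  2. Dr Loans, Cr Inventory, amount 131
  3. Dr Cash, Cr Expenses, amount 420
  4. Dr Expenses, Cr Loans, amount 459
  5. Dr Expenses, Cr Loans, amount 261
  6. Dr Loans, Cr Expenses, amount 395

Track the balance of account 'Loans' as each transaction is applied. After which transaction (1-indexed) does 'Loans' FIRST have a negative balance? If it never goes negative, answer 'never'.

After txn 1: Loans=0
After txn 2: Loans=131
After txn 3: Loans=131
After txn 4: Loans=-328

Answer: 4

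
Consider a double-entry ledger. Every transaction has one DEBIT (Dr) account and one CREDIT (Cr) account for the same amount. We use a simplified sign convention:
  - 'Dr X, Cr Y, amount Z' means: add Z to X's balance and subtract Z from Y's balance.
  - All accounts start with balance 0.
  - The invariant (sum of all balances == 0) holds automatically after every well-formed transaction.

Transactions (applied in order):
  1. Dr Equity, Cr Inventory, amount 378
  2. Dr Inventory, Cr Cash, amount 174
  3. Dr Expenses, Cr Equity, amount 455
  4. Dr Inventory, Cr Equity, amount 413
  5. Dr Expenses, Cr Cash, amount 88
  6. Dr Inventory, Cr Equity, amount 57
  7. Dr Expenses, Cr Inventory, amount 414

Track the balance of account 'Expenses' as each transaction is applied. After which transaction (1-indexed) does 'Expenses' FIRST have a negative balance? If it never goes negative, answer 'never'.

After txn 1: Expenses=0
After txn 2: Expenses=0
After txn 3: Expenses=455
After txn 4: Expenses=455
After txn 5: Expenses=543
After txn 6: Expenses=543
After txn 7: Expenses=957

Answer: never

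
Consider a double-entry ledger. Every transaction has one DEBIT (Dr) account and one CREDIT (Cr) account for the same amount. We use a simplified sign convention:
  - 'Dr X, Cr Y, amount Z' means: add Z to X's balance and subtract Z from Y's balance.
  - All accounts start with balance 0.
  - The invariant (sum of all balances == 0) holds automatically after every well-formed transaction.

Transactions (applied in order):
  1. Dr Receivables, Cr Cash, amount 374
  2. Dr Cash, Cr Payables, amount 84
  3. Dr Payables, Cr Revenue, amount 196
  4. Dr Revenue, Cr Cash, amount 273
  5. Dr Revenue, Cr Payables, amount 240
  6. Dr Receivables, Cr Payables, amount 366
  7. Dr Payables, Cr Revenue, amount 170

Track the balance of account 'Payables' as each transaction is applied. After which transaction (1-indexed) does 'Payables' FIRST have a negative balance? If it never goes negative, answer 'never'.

Answer: 2

Derivation:
After txn 1: Payables=0
After txn 2: Payables=-84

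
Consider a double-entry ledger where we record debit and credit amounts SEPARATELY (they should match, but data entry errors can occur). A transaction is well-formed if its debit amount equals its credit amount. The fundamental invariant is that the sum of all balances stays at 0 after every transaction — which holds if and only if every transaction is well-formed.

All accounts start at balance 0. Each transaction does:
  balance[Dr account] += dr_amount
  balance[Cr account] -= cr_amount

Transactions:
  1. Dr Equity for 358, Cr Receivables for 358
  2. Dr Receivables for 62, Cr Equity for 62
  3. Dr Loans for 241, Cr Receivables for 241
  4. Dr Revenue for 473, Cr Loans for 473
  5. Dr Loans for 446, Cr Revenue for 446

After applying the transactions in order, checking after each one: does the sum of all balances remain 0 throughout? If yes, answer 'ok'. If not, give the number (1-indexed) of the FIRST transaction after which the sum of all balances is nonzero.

After txn 1: dr=358 cr=358 sum_balances=0
After txn 2: dr=62 cr=62 sum_balances=0
After txn 3: dr=241 cr=241 sum_balances=0
After txn 4: dr=473 cr=473 sum_balances=0
After txn 5: dr=446 cr=446 sum_balances=0

Answer: ok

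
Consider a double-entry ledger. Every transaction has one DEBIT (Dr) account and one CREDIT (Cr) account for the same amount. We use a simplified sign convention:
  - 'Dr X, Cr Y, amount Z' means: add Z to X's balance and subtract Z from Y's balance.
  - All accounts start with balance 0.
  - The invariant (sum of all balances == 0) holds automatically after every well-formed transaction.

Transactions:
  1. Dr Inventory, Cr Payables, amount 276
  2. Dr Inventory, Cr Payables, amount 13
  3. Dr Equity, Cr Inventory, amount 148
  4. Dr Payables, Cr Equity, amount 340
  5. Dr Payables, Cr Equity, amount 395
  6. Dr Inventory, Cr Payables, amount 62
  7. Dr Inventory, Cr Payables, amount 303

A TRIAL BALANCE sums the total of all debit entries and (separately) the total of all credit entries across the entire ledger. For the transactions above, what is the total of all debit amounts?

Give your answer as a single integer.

Txn 1: debit+=276
Txn 2: debit+=13
Txn 3: debit+=148
Txn 4: debit+=340
Txn 5: debit+=395
Txn 6: debit+=62
Txn 7: debit+=303
Total debits = 1537

Answer: 1537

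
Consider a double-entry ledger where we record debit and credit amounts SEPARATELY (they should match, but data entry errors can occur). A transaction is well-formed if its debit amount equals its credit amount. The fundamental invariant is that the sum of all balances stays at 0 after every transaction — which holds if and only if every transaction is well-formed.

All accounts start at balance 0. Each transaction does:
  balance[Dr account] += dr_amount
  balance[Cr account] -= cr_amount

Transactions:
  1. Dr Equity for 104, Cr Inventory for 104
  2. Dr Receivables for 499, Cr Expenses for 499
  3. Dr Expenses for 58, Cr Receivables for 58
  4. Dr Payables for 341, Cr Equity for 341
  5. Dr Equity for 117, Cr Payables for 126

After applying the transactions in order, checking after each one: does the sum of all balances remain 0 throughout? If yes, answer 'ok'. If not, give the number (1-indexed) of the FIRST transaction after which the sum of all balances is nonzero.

Answer: 5

Derivation:
After txn 1: dr=104 cr=104 sum_balances=0
After txn 2: dr=499 cr=499 sum_balances=0
After txn 3: dr=58 cr=58 sum_balances=0
After txn 4: dr=341 cr=341 sum_balances=0
After txn 5: dr=117 cr=126 sum_balances=-9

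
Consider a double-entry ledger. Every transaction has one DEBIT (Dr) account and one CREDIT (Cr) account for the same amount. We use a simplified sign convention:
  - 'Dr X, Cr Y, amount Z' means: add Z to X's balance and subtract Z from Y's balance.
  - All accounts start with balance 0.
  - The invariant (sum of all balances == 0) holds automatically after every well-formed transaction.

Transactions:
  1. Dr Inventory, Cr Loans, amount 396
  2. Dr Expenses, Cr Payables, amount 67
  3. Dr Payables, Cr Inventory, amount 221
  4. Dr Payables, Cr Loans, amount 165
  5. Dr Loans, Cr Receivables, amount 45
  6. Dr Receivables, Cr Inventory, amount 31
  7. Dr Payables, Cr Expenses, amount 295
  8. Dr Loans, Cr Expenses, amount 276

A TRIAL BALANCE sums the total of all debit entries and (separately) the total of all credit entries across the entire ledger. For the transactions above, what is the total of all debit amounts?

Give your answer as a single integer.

Answer: 1496

Derivation:
Txn 1: debit+=396
Txn 2: debit+=67
Txn 3: debit+=221
Txn 4: debit+=165
Txn 5: debit+=45
Txn 6: debit+=31
Txn 7: debit+=295
Txn 8: debit+=276
Total debits = 1496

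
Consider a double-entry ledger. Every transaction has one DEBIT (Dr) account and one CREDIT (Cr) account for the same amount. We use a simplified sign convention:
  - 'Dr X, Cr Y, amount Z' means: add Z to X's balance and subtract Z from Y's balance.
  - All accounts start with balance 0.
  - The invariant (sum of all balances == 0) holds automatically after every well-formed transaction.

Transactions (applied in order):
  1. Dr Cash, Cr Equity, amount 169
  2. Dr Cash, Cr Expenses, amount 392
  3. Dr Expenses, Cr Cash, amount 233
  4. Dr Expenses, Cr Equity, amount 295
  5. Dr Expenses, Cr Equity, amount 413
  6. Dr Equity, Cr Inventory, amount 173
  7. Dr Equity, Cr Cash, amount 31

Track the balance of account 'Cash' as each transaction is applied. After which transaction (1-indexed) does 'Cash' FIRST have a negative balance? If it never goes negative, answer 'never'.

Answer: never

Derivation:
After txn 1: Cash=169
After txn 2: Cash=561
After txn 3: Cash=328
After txn 4: Cash=328
After txn 5: Cash=328
After txn 6: Cash=328
After txn 7: Cash=297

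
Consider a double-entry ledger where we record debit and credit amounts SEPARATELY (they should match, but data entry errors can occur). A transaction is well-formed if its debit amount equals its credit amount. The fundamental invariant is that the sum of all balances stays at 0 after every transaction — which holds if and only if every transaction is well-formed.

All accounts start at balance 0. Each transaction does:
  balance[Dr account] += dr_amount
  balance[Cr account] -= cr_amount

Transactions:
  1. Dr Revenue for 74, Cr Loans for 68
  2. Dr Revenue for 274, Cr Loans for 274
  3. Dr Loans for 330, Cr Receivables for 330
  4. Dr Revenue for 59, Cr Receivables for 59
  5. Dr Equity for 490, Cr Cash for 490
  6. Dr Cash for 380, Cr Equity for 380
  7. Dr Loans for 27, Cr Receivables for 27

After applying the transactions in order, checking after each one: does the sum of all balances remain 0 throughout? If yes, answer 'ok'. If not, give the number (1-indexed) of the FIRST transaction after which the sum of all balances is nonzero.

Answer: 1

Derivation:
After txn 1: dr=74 cr=68 sum_balances=6
After txn 2: dr=274 cr=274 sum_balances=6
After txn 3: dr=330 cr=330 sum_balances=6
After txn 4: dr=59 cr=59 sum_balances=6
After txn 5: dr=490 cr=490 sum_balances=6
After txn 6: dr=380 cr=380 sum_balances=6
After txn 7: dr=27 cr=27 sum_balances=6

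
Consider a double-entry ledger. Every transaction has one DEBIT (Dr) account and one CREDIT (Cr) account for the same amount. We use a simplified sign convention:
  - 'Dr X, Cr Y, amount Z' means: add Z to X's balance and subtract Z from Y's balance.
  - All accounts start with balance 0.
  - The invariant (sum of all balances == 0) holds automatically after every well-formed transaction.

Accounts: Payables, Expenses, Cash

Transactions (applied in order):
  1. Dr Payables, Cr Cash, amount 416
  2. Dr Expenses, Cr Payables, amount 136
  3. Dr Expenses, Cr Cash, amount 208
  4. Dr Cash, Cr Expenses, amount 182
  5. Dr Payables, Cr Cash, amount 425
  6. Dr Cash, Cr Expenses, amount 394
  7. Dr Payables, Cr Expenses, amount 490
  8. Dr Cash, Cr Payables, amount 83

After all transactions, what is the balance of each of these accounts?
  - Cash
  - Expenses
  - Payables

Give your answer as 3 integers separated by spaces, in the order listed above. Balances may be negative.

Answer: -390 -722 1112

Derivation:
After txn 1 (Dr Payables, Cr Cash, amount 416): Cash=-416 Payables=416
After txn 2 (Dr Expenses, Cr Payables, amount 136): Cash=-416 Expenses=136 Payables=280
After txn 3 (Dr Expenses, Cr Cash, amount 208): Cash=-624 Expenses=344 Payables=280
After txn 4 (Dr Cash, Cr Expenses, amount 182): Cash=-442 Expenses=162 Payables=280
After txn 5 (Dr Payables, Cr Cash, amount 425): Cash=-867 Expenses=162 Payables=705
After txn 6 (Dr Cash, Cr Expenses, amount 394): Cash=-473 Expenses=-232 Payables=705
After txn 7 (Dr Payables, Cr Expenses, amount 490): Cash=-473 Expenses=-722 Payables=1195
After txn 8 (Dr Cash, Cr Payables, amount 83): Cash=-390 Expenses=-722 Payables=1112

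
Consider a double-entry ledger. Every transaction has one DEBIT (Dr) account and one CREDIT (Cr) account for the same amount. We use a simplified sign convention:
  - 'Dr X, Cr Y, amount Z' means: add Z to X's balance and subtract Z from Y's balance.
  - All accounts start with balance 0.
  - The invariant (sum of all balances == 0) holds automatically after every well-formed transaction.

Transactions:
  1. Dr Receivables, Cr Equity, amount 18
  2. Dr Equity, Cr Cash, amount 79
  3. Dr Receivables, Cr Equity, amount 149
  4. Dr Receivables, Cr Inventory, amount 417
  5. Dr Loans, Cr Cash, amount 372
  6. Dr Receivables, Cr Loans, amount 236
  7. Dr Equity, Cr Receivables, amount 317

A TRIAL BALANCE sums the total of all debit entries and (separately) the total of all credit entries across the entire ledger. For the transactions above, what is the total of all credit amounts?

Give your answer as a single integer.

Answer: 1588

Derivation:
Txn 1: credit+=18
Txn 2: credit+=79
Txn 3: credit+=149
Txn 4: credit+=417
Txn 5: credit+=372
Txn 6: credit+=236
Txn 7: credit+=317
Total credits = 1588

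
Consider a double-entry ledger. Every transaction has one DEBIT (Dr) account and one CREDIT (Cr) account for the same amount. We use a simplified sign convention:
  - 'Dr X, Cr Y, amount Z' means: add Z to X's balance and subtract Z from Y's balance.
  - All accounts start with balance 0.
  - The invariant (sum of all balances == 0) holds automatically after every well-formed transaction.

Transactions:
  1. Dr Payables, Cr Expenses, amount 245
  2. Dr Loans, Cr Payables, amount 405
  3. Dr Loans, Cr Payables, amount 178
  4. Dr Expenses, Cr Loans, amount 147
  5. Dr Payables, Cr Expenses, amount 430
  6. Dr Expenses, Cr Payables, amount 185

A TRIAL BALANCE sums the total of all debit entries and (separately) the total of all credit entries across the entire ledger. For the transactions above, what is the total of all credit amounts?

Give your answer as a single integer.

Answer: 1590

Derivation:
Txn 1: credit+=245
Txn 2: credit+=405
Txn 3: credit+=178
Txn 4: credit+=147
Txn 5: credit+=430
Txn 6: credit+=185
Total credits = 1590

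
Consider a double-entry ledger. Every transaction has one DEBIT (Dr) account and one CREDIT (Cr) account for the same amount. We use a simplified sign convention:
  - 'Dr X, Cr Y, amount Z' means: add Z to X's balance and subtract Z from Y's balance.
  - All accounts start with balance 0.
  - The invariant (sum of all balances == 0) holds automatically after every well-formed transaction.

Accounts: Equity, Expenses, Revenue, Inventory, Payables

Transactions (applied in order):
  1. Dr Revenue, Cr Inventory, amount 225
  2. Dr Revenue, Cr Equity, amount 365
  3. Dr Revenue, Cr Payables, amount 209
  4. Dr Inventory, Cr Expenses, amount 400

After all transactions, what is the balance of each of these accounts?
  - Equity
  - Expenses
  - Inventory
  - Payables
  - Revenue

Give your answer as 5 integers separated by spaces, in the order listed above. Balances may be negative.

After txn 1 (Dr Revenue, Cr Inventory, amount 225): Inventory=-225 Revenue=225
After txn 2 (Dr Revenue, Cr Equity, amount 365): Equity=-365 Inventory=-225 Revenue=590
After txn 3 (Dr Revenue, Cr Payables, amount 209): Equity=-365 Inventory=-225 Payables=-209 Revenue=799
After txn 4 (Dr Inventory, Cr Expenses, amount 400): Equity=-365 Expenses=-400 Inventory=175 Payables=-209 Revenue=799

Answer: -365 -400 175 -209 799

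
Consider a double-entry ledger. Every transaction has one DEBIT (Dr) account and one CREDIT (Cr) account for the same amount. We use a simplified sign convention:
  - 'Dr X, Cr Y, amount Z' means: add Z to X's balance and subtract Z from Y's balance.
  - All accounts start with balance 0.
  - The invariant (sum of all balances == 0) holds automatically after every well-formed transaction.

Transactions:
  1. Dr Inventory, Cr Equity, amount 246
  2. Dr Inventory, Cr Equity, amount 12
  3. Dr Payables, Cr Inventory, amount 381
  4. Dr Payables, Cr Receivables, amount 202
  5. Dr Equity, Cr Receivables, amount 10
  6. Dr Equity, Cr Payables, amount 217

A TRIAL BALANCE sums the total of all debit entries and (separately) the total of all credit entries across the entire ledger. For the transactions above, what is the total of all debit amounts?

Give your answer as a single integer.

Txn 1: debit+=246
Txn 2: debit+=12
Txn 3: debit+=381
Txn 4: debit+=202
Txn 5: debit+=10
Txn 6: debit+=217
Total debits = 1068

Answer: 1068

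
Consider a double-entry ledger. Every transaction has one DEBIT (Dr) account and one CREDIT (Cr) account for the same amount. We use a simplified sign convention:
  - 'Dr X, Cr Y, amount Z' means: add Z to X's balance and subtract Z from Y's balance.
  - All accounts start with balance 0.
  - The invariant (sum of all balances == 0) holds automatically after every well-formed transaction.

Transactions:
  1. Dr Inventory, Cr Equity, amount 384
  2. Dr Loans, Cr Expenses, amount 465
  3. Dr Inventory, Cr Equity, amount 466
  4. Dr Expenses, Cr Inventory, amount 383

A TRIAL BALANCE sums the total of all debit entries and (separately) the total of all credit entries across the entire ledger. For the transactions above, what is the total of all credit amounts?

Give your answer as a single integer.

Txn 1: credit+=384
Txn 2: credit+=465
Txn 3: credit+=466
Txn 4: credit+=383
Total credits = 1698

Answer: 1698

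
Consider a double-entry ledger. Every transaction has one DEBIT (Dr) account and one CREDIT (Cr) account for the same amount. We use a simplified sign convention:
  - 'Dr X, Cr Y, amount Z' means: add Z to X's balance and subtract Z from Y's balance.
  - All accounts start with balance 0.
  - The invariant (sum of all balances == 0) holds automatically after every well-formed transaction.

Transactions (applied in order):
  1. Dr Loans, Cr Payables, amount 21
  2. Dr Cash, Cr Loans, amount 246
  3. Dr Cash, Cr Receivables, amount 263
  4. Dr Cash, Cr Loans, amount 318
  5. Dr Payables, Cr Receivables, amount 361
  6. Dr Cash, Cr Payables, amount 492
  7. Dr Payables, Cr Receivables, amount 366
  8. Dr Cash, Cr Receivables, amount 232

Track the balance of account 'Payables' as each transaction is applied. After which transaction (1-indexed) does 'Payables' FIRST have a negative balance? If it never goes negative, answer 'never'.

After txn 1: Payables=-21

Answer: 1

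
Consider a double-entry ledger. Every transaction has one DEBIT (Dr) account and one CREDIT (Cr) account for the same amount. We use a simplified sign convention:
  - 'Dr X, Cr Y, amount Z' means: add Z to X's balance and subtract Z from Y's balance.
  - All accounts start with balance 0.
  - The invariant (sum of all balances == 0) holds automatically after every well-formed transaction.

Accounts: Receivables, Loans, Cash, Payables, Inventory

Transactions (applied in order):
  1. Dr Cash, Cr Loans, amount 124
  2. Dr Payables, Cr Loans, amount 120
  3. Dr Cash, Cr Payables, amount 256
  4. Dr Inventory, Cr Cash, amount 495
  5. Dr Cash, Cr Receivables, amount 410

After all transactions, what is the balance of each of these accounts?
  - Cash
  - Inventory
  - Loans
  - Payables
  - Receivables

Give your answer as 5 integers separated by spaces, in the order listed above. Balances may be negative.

After txn 1 (Dr Cash, Cr Loans, amount 124): Cash=124 Loans=-124
After txn 2 (Dr Payables, Cr Loans, amount 120): Cash=124 Loans=-244 Payables=120
After txn 3 (Dr Cash, Cr Payables, amount 256): Cash=380 Loans=-244 Payables=-136
After txn 4 (Dr Inventory, Cr Cash, amount 495): Cash=-115 Inventory=495 Loans=-244 Payables=-136
After txn 5 (Dr Cash, Cr Receivables, amount 410): Cash=295 Inventory=495 Loans=-244 Payables=-136 Receivables=-410

Answer: 295 495 -244 -136 -410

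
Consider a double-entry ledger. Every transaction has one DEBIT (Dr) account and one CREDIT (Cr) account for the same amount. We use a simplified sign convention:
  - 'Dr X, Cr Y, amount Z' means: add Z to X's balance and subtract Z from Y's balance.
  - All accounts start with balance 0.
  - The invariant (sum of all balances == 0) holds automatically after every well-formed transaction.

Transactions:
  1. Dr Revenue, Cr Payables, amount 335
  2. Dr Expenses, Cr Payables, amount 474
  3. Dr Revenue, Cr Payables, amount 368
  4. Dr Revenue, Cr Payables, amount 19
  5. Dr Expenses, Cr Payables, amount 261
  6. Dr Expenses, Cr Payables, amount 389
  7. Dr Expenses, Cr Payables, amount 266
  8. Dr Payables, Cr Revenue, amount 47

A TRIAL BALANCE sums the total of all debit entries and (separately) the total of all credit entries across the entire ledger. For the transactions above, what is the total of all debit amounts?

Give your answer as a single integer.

Txn 1: debit+=335
Txn 2: debit+=474
Txn 3: debit+=368
Txn 4: debit+=19
Txn 5: debit+=261
Txn 6: debit+=389
Txn 7: debit+=266
Txn 8: debit+=47
Total debits = 2159

Answer: 2159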